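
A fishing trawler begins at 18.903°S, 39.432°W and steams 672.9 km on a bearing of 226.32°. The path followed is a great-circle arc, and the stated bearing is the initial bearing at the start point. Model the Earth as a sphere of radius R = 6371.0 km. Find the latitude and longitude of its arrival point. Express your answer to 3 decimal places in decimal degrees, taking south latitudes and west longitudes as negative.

δ = 672.9/6371 = 0.105619 rad (6.0515°).
With φ₁ = -18.903° = -0.329920 rad and θ = 226.32° = 3.950029 rad:
Applying the spherical law of cosines for sides, sin φ₂ = sin φ₁ cos δ + cos φ₁ sin δ cos θ = -0.391043, so φ₂ = -23.019°.
Then Δλ = atan2(-0.072131, 0.867742) = -0.082934 rad, from sin θ sin δ cos φ₁ over cos δ − sin φ₁ sin φ₂.
λ₂ = λ₁ + Δλ = -44.184°.

latitude -23.019°, longitude -44.184°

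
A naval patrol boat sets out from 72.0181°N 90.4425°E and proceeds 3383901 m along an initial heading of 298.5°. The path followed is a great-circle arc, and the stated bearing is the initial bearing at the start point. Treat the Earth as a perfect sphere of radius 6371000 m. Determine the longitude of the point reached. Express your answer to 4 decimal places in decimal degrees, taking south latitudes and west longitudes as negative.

Angular distance δ = d/R = 3383901 / 6371000 = 0.531141 rad.
Start latitude φ₁ = 1.256953 rad; initial bearing θ = 5.209808 rad.
Destination latitude: φ₂ = arcsin( sin φ₁ cos δ + cos φ₁ sin δ cos θ ) = arcsin(0.894727) = 63.4733°.
For the longitude increment, Δλ = atan2( sin θ sin δ cos φ₁, cos δ − sin φ₁ sin φ₂ ) = atan2(-0.137421, 0.011207) = -85.3379°.
λ₂ = λ₁ + Δλ = 5.1046°.

longitude 5.1046°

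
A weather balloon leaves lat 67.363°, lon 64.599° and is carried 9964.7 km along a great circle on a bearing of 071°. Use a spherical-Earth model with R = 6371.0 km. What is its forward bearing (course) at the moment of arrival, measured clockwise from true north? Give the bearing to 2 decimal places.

δ = 9964.7/6371 = 1.564072 rad (89.6147°).
Converting: φ₁ = 1.175706 rad, θ = 1.239184 rad.
Destination latitude: φ₂ = arcsin( sin φ₁ cos δ + cos φ₁ sin δ cos θ ) = arcsin(0.131512) = 7.557°.
For the longitude increment, Δλ = atan2( sin θ sin δ cos φ₁, cos δ − sin φ₁ sin φ₂ ) = atan2(0.363914, -0.114656) = 107.488°.
λ₂ = λ₁ + Δλ = 172.087°.
The forward bearing on arrival equals the back-azimuth from the destination plus 180°.
Back-azimuth from P₂ (7.56°, 172.09°) to P₁ (67.36°, 64.60°), with Δλ' = λ₁ − λ₂ = -107.49°: atan2( sin Δλ' cos φ₁ , cos φ₂ sin φ₁ − sin φ₂ cos φ₁ cos Δλ' ) = 338.46°.
Final bearing = (338.46° + 180°) mod 360° = 158.46°.

final bearing 158.46°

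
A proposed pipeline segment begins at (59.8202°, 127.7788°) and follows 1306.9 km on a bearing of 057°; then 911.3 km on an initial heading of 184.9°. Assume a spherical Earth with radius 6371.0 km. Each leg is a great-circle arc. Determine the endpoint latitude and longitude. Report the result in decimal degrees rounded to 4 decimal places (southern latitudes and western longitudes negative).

latitude 56.2631°, longitude 149.8436°

Apply the spherical direct solution leg by leg, carrying full precision between legs.
Leg 1: from (59.8202°, 127.7788°), δ = 1306.9/6371 = 0.205133 rad, θ = 57° → φ = 64.4355°, λ = 151.0999°.
Leg 2: from (64.4355°, 151.0999°), δ = 911.3/6371 = 0.143039 rad, θ = 184.9° → φ = 56.2631°, λ = 149.8436°.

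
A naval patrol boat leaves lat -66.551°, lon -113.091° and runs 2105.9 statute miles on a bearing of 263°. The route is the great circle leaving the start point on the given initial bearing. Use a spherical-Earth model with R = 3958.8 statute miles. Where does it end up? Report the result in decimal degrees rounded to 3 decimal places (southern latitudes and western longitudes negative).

Central angle δ = d/R = 0.531954 rad.
Converting: φ₁ = -1.161534 rad, θ = 4.590216 rad.
Applying the spherical law of cosines for sides, sin φ₂ = sin φ₁ cos δ + cos φ₁ sin δ cos θ = -0.815242, so φ₂ = -54.611°.
Then Δλ = atan2(-0.200334, 0.113903) = -1.053813 rad, from sin θ sin δ cos φ₁ over cos δ − sin φ₁ sin φ₂.
λ₂ = -113.091° + -60.379° = -173.470°.

latitude -54.611°, longitude -173.470°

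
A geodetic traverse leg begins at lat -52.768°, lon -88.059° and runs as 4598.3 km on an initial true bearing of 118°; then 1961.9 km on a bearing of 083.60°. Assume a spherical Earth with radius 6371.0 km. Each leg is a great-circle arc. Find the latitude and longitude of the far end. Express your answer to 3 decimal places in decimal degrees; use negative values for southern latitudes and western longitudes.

latitude -46.675°, longitude 8.426°

Apply the spherical direct solution leg by leg, carrying full precision between legs.
Leg 1: from (-52.768°, -88.059°), δ = 4598.3/6371 = 0.721755 rad, θ = 118° → φ = -51.751°, λ = -17.614°.
Leg 2: from (-51.751°, -17.614°), δ = 1961.9/6371 = 0.307942 rad, θ = 83.6° → φ = -46.675°, λ = 8.426°.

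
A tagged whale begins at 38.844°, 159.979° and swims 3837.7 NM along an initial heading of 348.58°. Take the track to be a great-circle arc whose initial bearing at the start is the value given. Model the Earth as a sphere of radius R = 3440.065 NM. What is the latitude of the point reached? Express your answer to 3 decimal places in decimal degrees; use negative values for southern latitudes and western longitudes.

Angular distance δ = d/R = 3837.7 / 3440.065 = 1.115589 rad.
With φ₁ = 38.844° = 0.677956 rad and θ = 348.58° = 6.083869 rad:
sin φ₂ = sin φ₁ cos δ + cos φ₁ sin δ cos θ = (0.627202)(0.439648) + (0.778857)(0.898170)(0.980202) = 0.961444
φ₂ = asin(0.961444) = 1.292207 rad = 74.038°.
Then Δλ = atan2(-0.138510, -0.163372) = -2.438366 rad, from sin θ sin δ cos φ₁ over cos δ − sin φ₁ sin φ₂.
λ₂ = λ₁ + Δλ = 20.271°.

latitude 74.038°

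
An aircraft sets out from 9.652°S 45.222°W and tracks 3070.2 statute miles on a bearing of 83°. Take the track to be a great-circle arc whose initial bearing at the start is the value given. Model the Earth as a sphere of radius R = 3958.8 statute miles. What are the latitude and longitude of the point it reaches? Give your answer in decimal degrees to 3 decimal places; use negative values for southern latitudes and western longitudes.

latitude -2.041°, longitude -1.169°

The arc subtends δ = 3070.2/3958.8 = 0.775538 rad at the centre.
Converting: φ₁ = -0.168459 rad, θ = 1.448623 rad.
Applying the spherical law of cosines for sides, sin φ₂ = sin φ₁ cos δ + cos φ₁ sin δ cos θ = -0.035606, so φ₂ = -2.041°.
Then Δλ = atan2(0.685045, 0.708075) = 0.768869 rad, from sin θ sin δ cos φ₁ over cos δ − sin φ₁ sin φ₂.
λ₂ = λ₁ + Δλ = -1.169°.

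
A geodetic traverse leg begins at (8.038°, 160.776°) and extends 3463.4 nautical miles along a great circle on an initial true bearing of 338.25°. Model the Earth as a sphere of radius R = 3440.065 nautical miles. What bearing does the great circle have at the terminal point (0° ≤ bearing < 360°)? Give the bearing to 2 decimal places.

The arc subtends δ = 3463.4/3440.065 = 1.006783 rad at the centre.
Converting: φ₁ = 0.140290 rad, θ = 5.903576 rad.
Destination latitude: φ₂ = arcsin( sin φ₁ cos δ + cos φ₁ sin δ cos θ ) = arcsin(0.851991) = 58.429°.
Δλ = atan2( sin θ sin δ cos φ₁ , cos δ − sin φ₁ sin φ₂ ) = atan2(-0.310088, 0.415448) = -0.641189 rad = -36.737°.
λ₂ = λ₁ + Δλ = 124.039°.
The forward bearing on arrival equals the back-azimuth from the destination plus 180°.
Back-azimuth from P₂ (58.43°, 124.04°) to P₁ (8.04°, 160.78°), with Δλ' = λ₁ − λ₂ = 36.74°: atan2( sin Δλ' cos φ₁ , cos φ₂ sin φ₁ − sin φ₂ cos φ₁ cos Δλ' ) = 135.51°.
Final bearing = (135.51° + 180°) mod 360° = 315.51°.

final bearing 315.51°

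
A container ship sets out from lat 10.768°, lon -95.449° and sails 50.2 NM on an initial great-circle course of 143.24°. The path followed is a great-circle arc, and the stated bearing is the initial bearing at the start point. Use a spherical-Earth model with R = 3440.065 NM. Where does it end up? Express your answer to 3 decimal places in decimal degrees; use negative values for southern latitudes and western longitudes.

latitude 10.098°, longitude -94.941°

Central angle δ = d/R = 0.014593 rad.
Start latitude φ₁ = 0.187937 rad; initial bearing θ = 2.500010 rad.
Applying the spherical law of cosines for sides, sin φ₂ = sin φ₁ cos δ + cos φ₁ sin δ cos θ = 0.175328, so φ₂ = 10.098°.
Δλ = atan2( sin θ sin δ cos φ₁ , cos δ − sin φ₁ sin φ₂ ) = atan2(0.008579, 0.967137) = 0.008870 rad = 0.508°.
λ₂ = λ₁ + Δλ = -94.941°.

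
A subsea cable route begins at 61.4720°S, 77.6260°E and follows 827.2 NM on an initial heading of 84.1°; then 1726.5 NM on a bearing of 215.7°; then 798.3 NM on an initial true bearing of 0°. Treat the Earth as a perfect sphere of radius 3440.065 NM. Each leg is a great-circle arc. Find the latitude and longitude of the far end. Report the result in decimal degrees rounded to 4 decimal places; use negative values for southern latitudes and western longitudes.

latitude -58.2939°, longitude 40.9074°

Apply the spherical direct solution leg by leg, carrying full precision between legs.
Leg 1: from (-61.4720°, 77.6260°), δ = 827.2/3440.065 = 0.240461 rad, θ = 84.1° → φ = -57.3110°, λ = 103.6417°.
Leg 2: from (-57.3110°, 103.6417°), δ = 1726.5/3440.065 = 0.501880 rad, θ = 215.7° → φ = -71.5899°, λ = 40.9074°.
Leg 3: from (-71.5899°, 40.9074°), δ = 798.3/3440.065 = 0.232060 rad, θ = 0° → φ = -58.2939°, λ = 40.9074°.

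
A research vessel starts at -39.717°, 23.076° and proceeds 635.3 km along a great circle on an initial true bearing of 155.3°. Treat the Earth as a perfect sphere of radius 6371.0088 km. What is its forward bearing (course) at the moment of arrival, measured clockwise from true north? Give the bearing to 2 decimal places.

final bearing 153.03°

The arc subtends δ = 635.3/6371.0088 = 0.099717 rad at the centre.
Converting: φ₁ = -0.693192 rad, θ = 2.710496 rad.
Applying the spherical law of cosines for sides, sin φ₂ = sin φ₁ cos δ + cos φ₁ sin δ cos θ = -0.705392, so φ₂ = -44.861°.
Then Δλ = atan2(0.031999, 0.544290) = 0.058722 rad, from sin θ sin δ cos φ₁ over cos δ − sin φ₁ sin φ₂.
λ₂ = λ₁ + Δλ = 26.441°.
The forward bearing on arrival equals the back-azimuth from the destination plus 180°.
Back-azimuth from P₂ (-44.86°, 26.44°) to P₁ (-39.72°, 23.08°), with Δλ' = λ₁ − λ₂ = -3.36°: atan2( sin Δλ' cos φ₁ , cos φ₂ sin φ₁ − sin φ₂ cos φ₁ cos Δλ' ) = 333.03°.
Final bearing = (333.03° + 180°) mod 360° = 153.03°.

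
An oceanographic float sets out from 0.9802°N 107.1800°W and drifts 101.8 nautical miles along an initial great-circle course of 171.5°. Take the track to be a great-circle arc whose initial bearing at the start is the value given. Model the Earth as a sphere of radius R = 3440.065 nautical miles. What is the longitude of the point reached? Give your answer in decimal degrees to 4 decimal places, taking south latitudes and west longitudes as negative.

longitude -106.9294°

The arc subtends δ = 101.8/3440.065 = 0.029592 rad at the centre.
Converting: φ₁ = 0.017108 rad, θ = 2.993240 rad.
sin φ₂ = sin φ₁ cos δ + cos φ₁ sin δ cos θ = (0.017107)(0.999562) + (0.999854)(0.029588)(-0.989016) = -0.012159
φ₂ = asin(-0.012159) = -0.012160 rad = -0.6967°.
For the longitude increment, Δλ = atan2( sin θ sin δ cos φ₁, cos δ − sin φ₁ sin φ₂ ) = atan2(0.004373, 0.999770) = 0.2506°.
λ₂ = λ₁ + Δλ = -106.9294°.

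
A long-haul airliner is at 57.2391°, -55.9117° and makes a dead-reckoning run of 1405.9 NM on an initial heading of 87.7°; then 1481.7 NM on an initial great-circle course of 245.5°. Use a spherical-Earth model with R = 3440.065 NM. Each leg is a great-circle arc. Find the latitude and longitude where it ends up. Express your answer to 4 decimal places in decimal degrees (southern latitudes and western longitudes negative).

Apply the spherical direct solution leg by leg, carrying full precision between legs.
Leg 1: from (57.2391°, -55.9117°), δ = 1405.9/3440.065 = 0.408684 rad, θ = 87.7° → φ = 51.2890°, λ = -16.4967°.
Leg 2: from (51.2890°, -16.4967°), δ = 1481.7/3440.065 = 0.430719 rad, θ = 245.5° → φ = 36.9243°, λ = -44.8724°.

latitude 36.9243°, longitude -44.8724°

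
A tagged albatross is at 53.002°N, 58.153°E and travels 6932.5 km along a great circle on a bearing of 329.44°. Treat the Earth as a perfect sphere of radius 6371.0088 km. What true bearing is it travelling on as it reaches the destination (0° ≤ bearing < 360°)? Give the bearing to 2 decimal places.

Angular distance δ = d/R = 6932.5 / 6371.0088 = 1.088132 rad.
Converting: φ₁ = 0.925059 rad, θ = 5.749813 rad.
sin φ₂ = sin φ₁ cos δ + cos φ₁ sin δ cos θ = (0.798657)(0.464141) + (0.601787)(0.885762)(0.861097) = 0.829688
φ₂ = asin(0.829688) = 0.978549 rad = 56.067°.
Δλ = atan2( sin θ sin δ cos φ₁ , cos δ − sin φ₁ sin φ₂ ) = atan2(-0.271019, -0.198495) = -2.202940 rad = -126.219°.
λ₂ = λ₁ + Δλ = -68.066°.
The forward bearing on arrival equals the back-azimuth from the destination plus 180°.
Back-azimuth from P₂ (56.07°, -68.07°) to P₁ (53.00°, 58.15°), with Δλ' = λ₁ − λ₂ = 126.22°: atan2( sin Δλ' cos φ₁ , cos φ₂ sin φ₁ − sin φ₂ cos φ₁ cos Δλ' ) = 33.24°.
Final bearing = (33.24° + 180°) mod 360° = 213.24°.

final bearing 213.24°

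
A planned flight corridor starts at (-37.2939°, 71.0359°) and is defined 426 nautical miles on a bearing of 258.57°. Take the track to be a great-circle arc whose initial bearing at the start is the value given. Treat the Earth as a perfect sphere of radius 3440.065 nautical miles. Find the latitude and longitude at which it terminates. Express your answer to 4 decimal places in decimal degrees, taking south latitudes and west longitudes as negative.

δ = 426/3440.065 = 0.123835 rad (7.0952°).
Start latitude φ₁ = -0.650901 rad; initial bearing θ = 4.512898 rad.
Applying the spherical law of cosines for sides, sin φ₂ = sin φ₁ cos δ + cos φ₁ sin δ cos θ = -0.620737, so φ₂ = -38.3700°.
Then Δλ = atan2(-0.096315, 0.616236) = -0.155041 rad, from sin θ sin δ cos φ₁ over cos δ − sin φ₁ sin φ₂.
Hence λ₂ = 71.0359° + -8.8832° = 62.1527°.

latitude -38.3700°, longitude 62.1527°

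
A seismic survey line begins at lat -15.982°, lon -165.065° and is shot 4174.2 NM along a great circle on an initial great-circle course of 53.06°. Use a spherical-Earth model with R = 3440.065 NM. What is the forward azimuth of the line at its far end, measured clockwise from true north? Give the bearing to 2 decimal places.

Central angle δ = d/R = 1.213407 rad.
With φ₁ = -15.982° = -0.278939 rad and θ = 53.06° = 0.926072 rad:
sin φ₂ = sin φ₁ cos δ + cos φ₁ sin δ cos θ = (-0.275335)(0.349829) + (0.961348)(0.936813)(0.600978) = 0.444923
φ₂ = asin(0.444923) = 0.461088 rad = 26.418°.
For the longitude increment, Δλ = atan2( sin θ sin δ cos φ₁, cos δ − sin φ₁ sin φ₂ ) = atan2(0.719821, 0.472332) = 56.728°.
λ₂ = -165.065° + 56.728° = -108.337°.
The forward bearing on arrival equals the back-azimuth from the destination plus 180°.
Back-azimuth from P₂ (26.42°, -108.34°) to P₁ (-15.98°, -165.06°), with Δλ' = λ₁ − λ₂ = -56.73°: atan2( sin Δλ' cos φ₁ , cos φ₂ sin φ₁ − sin φ₂ cos φ₁ cos Δλ' ) = 239.09°.
Final bearing = (239.09° + 180°) mod 360° = 59.09°.

final bearing 59.09°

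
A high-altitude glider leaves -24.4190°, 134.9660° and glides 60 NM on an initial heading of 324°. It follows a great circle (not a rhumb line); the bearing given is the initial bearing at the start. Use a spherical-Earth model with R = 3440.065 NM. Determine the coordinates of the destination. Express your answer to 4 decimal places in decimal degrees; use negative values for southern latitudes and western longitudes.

latitude -23.6092°, longitude 134.3250°

The arc subtends δ = 60/3440.065 = 0.017442 rad at the centre.
Start latitude φ₁ = -0.426192 rad; initial bearing θ = 5.654867 rad.
Applying the spherical law of cosines for sides, sin φ₂ = sin φ₁ cos δ + cos φ₁ sin δ cos θ = -0.400496, so φ₂ = -23.6092°.
For the longitude increment, Δλ = atan2( sin θ sin δ cos φ₁, cos δ − sin φ₁ sin φ₂ ) = atan2(-0.009334, 0.834280) = -0.6410°.
λ₂ = λ₁ + Δλ = 134.3250°.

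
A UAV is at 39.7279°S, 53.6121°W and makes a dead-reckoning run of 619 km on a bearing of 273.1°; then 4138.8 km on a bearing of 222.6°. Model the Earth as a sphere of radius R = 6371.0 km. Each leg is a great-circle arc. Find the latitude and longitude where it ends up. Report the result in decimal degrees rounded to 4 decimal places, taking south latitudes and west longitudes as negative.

latitude -58.0347°, longitude -111.4524°

Apply the spherical direct solution leg by leg, carrying full precision between legs.
Leg 1: from (-39.7279°, -53.6121°), δ = 619/6371 = 0.097159 rad, θ = 273.1° → φ = -39.2047°, λ = -60.7931°.
Leg 2: from (-39.2047°, -60.7931°), δ = 4138.8/6371 = 0.649631 rad, θ = 222.6° → φ = -58.0347°, λ = -111.4524°.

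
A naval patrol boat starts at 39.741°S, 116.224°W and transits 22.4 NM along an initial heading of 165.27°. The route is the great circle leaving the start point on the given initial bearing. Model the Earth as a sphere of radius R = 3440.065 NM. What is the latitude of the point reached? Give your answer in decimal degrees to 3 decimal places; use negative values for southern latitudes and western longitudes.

latitude -40.102°

Central angle δ = d/R = 0.006512 rad.
Converting: φ₁ = -0.693611 rad, θ = 2.884506 rad.
Applying the spherical law of cosines for sides, sin φ₂ = sin φ₁ cos δ + cos φ₁ sin δ cos θ = -0.644147, so φ₂ = -40.102°.
Then Δλ = atan2(0.001273, 0.588164) = 0.002165 rad, from sin θ sin δ cos φ₁ over cos δ − sin φ₁ sin φ₂.
λ₂ = -116.224° + 0.124° = -116.100°.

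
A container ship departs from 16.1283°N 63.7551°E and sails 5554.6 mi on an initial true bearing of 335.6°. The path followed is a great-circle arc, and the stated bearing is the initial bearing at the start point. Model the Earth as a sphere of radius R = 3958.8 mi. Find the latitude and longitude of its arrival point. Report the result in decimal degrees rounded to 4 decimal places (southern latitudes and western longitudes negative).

latitude 65.3585°, longitude -38.5827°

Central angle δ = d/R = 1.403102 rad.
Converting: φ₁ = 0.281492 rad, θ = 5.857325 rad.
Destination latitude: φ₂ = arcsin( sin φ₁ cos δ + cos φ₁ sin δ cos θ ) = arcsin(0.908935) = 65.3585°.
Then Δλ = atan2(-0.391279, -0.085583) = -1.786131 rad, from sin θ sin δ cos φ₁ over cos δ − sin φ₁ sin φ₂.
λ₂ = λ₁ + Δλ = -38.5827°.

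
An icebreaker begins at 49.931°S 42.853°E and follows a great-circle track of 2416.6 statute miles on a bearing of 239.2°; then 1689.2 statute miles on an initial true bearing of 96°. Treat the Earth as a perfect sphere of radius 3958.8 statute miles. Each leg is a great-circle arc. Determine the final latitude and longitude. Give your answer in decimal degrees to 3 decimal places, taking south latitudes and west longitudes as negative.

Apply the spherical direct solution leg by leg, carrying full precision between legs.
Leg 1: from (-49.931°, 42.853°), δ = 2416.6/3958.8 = 0.610438 rad, θ = 239.2° → φ = -54.686°, λ = -15.554°.
Leg 2: from (-54.686°, -15.554°), δ = 1689.2/3958.8 = 0.426695 rad, θ = 96° → φ = -50.161°, λ = 24.423°.

latitude -50.161°, longitude 24.423°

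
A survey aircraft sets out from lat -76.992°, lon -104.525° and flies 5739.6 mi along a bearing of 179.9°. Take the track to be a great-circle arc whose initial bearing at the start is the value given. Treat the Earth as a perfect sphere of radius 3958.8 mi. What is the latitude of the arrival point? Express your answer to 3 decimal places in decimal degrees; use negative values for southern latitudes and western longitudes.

latitude -19.939°

The arc subtends δ = 5739.6/3958.8 = 1.449833 rad at the centre.
Converting: φ₁ = -1.343764 rad, θ = 3.139847 rad.
Applying the spherical law of cosines for sides, sin φ₂ = sin φ₁ cos δ + cos φ₁ sin δ cos θ = -0.341014, so φ₂ = -19.939°.
Δλ = atan2( sin θ sin δ cos φ₁ , cos δ − sin φ₁ sin φ₂ ) = atan2(0.000390, -0.211595) = 3.139750 rad = 179.894°.
λ₂ = -104.525° + 179.894° = 75.369°.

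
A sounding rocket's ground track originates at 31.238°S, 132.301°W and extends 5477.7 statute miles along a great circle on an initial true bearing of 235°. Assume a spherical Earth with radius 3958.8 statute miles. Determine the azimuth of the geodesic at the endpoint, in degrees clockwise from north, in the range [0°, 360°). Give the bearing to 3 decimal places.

δ = 5477.7/3958.8 = 1.383677 rad (79.2788°).
With φ₁ = -31.238° = -0.545206 rad and θ = 235° = 4.101524 rad:
Applying the spherical law of cosines for sides, sin φ₂ = sin φ₁ cos δ + cos φ₁ sin δ cos θ = -0.578333, so φ₂ = -35.333°.
For the longitude increment, Δλ = atan2( sin θ sin δ cos φ₁, cos δ − sin φ₁ sin φ₂ ) = atan2(-0.688166, -0.113891) = -99.397°.
λ₂ = -132.301° + -99.397° = -231.698°, normalized to (−180°, 180°] → 128.302°.
The forward bearing on arrival equals the back-azimuth from the destination plus 180°.
Back-azimuth from P₂ (-35.333°, 128.302°) to P₁ (-31.238°, -132.301°), with Δλ' = λ₁ − λ₂ = -260.603°: atan2( sin Δλ' cos φ₁ , cos φ₂ sin φ₁ − sin φ₂ cos φ₁ cos Δλ' ) = 120.848°.
Final bearing = (120.848° + 180°) mod 360° = 300.848°.

final bearing 300.848°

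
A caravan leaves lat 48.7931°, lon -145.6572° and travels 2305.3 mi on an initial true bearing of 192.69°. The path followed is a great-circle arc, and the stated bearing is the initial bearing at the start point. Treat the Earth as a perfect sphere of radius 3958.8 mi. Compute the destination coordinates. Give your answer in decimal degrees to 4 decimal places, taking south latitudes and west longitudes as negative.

latitude 15.9552°, longitude -152.8758°

δ = 2305.3/3958.8 = 0.582323 rad (33.3646°).
Start latitude φ₁ = 0.851600 rad; initial bearing θ = 3.363075 rad.
Destination latitude: φ₂ = arcsin( sin φ₁ cos δ + cos φ₁ sin δ cos θ ) = arcsin(0.274885) = 15.9552°.
For the longitude increment, Δλ = atan2( sin θ sin δ cos φ₁, cos δ − sin φ₁ sin φ₂ ) = atan2(-0.079590, 0.628382) = -7.2186°.
Hence λ₂ = -145.6572° + -7.2186° = -152.8758°.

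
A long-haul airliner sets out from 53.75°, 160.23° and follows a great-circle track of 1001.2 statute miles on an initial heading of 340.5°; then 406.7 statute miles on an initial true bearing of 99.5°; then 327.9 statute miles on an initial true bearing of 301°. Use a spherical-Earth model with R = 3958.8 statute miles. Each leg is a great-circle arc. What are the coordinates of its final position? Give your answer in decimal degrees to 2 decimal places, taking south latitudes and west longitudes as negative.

latitude 67.44°, longitude 151.28°

Apply the spherical direct solution leg by leg, carrying full precision between legs.
Leg 1: from (53.75°, 160.23°), δ = 1001.2/3958.8 = 0.252905 rad, θ = 340.5° → φ = 66.96°, λ = 147.91°.
Leg 2: from (66.96°, 147.91°), δ = 406.7/3958.8 = 0.102733 rad, θ = 99.5° → φ = 65.34°, λ = 161.93°.
Leg 3: from (65.34°, 161.93°), δ = 327.9/3958.8 = 0.082828 rad, θ = 301° → φ = 67.44°, λ = 151.28°.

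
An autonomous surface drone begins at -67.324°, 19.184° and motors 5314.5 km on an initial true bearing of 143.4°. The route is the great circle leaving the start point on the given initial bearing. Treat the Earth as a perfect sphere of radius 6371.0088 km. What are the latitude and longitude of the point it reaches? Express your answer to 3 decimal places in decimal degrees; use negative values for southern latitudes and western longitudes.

The arc subtends δ = 5314.5/6371.0088 = 0.834169 rad at the centre.
Converting: φ₁ = -1.175025 rad, θ = 2.502802 rad.
sin φ₂ = sin φ₁ cos δ + cos φ₁ sin δ cos θ = (-0.922700)(0.671793) + (0.385520)(0.740739)(-0.802817) = -0.849123
φ₂ = asin(-0.849123) = -1.014323 rad = -58.116°.
Then Δλ = atan2(0.170264, -0.111693) = 2.151377 rad, from sin θ sin δ cos φ₁ over cos δ − sin φ₁ sin φ₂.
λ₂ = λ₁ + Δλ = 142.449°.

latitude -58.116°, longitude 142.449°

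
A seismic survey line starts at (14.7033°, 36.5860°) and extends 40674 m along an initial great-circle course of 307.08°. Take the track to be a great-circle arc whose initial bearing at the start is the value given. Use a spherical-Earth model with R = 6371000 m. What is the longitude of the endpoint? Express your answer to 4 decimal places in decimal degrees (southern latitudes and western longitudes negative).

Central angle δ = d/R = 0.006384 rad.
Start latitude φ₁ = 0.256621 rad; initial bearing θ = 5.359557 rad.
Applying the spherical law of cosines for sides, sin φ₂ = sin φ₁ cos δ + cos φ₁ sin δ cos θ = 0.257532, so φ₂ = 14.9236°.
Then Δλ = atan2(-0.004926, 0.934615) = -0.005271 rad, from sin θ sin δ cos φ₁ over cos δ − sin φ₁ sin φ₂.
λ₂ = λ₁ + Δλ = 36.2840°.

longitude 36.2840°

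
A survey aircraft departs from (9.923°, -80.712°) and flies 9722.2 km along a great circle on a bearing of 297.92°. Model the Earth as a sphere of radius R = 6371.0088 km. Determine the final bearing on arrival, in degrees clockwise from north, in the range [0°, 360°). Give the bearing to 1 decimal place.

Central angle δ = d/R = 1.526006 rad.
With φ₁ = 9.923° = 0.173189 rad and θ = 297.92° = 5.199685 rad:
Destination latitude: φ₂ = arcsin( sin φ₁ cos δ + cos φ₁ sin δ cos θ ) = arcsin(0.468487) = 27.936°.
Then Δλ = atan2(-0.869511, -0.035957) = -1.612126 rad, from sin θ sin δ cos φ₁ over cos δ − sin φ₁ sin φ₂.
Hence λ₂ = -80.712° + -92.368° = -173.080°.
The forward bearing on arrival equals the back-azimuth from the destination plus 180°.
Back-azimuth from P₂ (27.9°, -173.1°) to P₁ (9.9°, -80.7°), with Δλ' = λ₁ − λ₂ = 92.4°: atan2( sin Δλ' cos φ₁ , cos φ₂ sin φ₁ − sin φ₂ cos φ₁ cos Δλ' ) = 80.1°.
Final bearing = (80.1° + 180°) mod 360° = 260.1°.

final bearing 260.1°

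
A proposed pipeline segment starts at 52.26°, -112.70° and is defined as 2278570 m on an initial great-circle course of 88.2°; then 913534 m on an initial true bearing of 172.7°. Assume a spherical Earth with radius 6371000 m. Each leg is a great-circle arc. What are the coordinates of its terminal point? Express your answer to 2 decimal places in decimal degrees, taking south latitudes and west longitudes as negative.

latitude 40.22°, longitude -79.55°

Apply the spherical direct solution leg by leg, carrying full precision between legs.
Leg 1: from (52.26°, -112.70°), δ = 2278570/6371000 = 0.357647 rad, θ = 88.2° → φ = 48.37°, λ = -80.91°.
Leg 2: from (48.37°, -80.91°), δ = 913534/6371000 = 0.143389 rad, θ = 172.7° → φ = 40.22°, λ = -79.55°.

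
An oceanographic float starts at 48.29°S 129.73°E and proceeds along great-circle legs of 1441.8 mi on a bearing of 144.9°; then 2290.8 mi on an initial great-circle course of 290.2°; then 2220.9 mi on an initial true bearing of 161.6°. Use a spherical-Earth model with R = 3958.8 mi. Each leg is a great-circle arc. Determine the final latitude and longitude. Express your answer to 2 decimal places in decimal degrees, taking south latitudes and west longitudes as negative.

Apply the spherical direct solution leg by leg, carrying full precision between legs.
Leg 1: from (-48.29°, 129.73°), δ = 1441.8/3958.8 = 0.364201 rad, θ = 144.9° → φ = -63.06°, λ = 156.60°.
Leg 2: from (-63.06°, 156.60°), δ = 2290.8/3958.8 = 0.578660 rad, θ = 290.2° → φ = -41.36°, λ = 113.46°.
Leg 3: from (-41.36°, 113.46°), δ = 2220.9/3958.8 = 0.561003 rad, θ = 161.6° → φ = -69.79°, λ = 142.54°.

latitude -69.79°, longitude 142.54°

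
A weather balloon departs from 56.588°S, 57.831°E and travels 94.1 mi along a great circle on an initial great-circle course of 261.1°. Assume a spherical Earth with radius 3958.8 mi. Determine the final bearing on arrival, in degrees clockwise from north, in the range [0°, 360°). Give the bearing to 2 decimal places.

final bearing 263.15°

Angular distance δ = d/R = 94.1 / 3958.8 = 0.023770 rad.
Start latitude φ₁ = -0.987647 rad; initial bearing θ = 4.557055 rad.
sin φ₂ = sin φ₁ cos δ + cos φ₁ sin δ cos θ = (-0.834733)(0.999718) + (0.550656)(0.023768)(-0.154710) = -0.836522
φ₂ = asin(-0.836522) = -0.990904 rad = -56.775°.
Then Δλ = atan2(-0.012930, 0.301446) = -0.042868 rad, from sin θ sin δ cos φ₁ over cos δ − sin φ₁ sin φ₂.
Hence λ₂ = 57.831° + -2.456° = 55.375°.
The forward bearing on arrival equals the back-azimuth from the destination plus 180°.
Back-azimuth from P₂ (-56.77°, 55.37°) to P₁ (-56.59°, 57.83°), with Δλ' = λ₁ − λ₂ = 2.46°: atan2( sin Δλ' cos φ₁ , cos φ₂ sin φ₁ − sin φ₂ cos φ₁ cos Δλ' ) = 83.15°.
Final bearing = (83.15° + 180°) mod 360° = 263.15°.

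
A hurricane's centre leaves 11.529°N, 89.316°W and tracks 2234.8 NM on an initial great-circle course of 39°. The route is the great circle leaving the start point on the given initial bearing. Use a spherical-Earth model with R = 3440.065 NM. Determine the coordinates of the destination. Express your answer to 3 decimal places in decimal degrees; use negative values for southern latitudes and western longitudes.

latitude 38.299°, longitude -60.299°

The arc subtends δ = 2234.8/3440.065 = 0.649639 rad at the centre.
Converting: φ₁ = 0.201219 rad, θ = 0.680678 rad.
sin φ₂ = sin φ₁ cos δ + cos φ₁ sin δ cos θ = (0.199864)(0.796302) + (0.979824)(0.604899)(0.777146) = 0.619762
φ₂ = asin(0.619762) = 0.668439 rad = 38.299°.
Then Δλ = atan2(0.372995, 0.672434) = 0.506439 rad, from sin θ sin δ cos φ₁ over cos δ − sin φ₁ sin φ₂.
λ₂ = λ₁ + Δλ = -60.299°.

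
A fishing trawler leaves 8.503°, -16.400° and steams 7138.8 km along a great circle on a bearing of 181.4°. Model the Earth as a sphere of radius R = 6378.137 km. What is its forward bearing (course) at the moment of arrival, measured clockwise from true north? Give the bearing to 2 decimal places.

δ = 7138.8/6378.137 = 1.119261 rad (64.1289°).
With φ₁ = 8.503° = 0.148405 rad and θ = 181.4° = 3.166027 rad:
Destination latitude: φ₂ = arcsin( sin φ₁ cos δ + cos φ₁ sin δ cos θ ) = arcsin(-0.825103) = -55.599°.
For the longitude increment, Δλ = atan2( sin θ sin δ cos φ₁, cos δ − sin φ₁ sin φ₂ ) = atan2(-0.021742, 0.558348) = -2.230°.
λ₂ = -16.400° + -2.230° = -18.630°.
The forward bearing on arrival equals the back-azimuth from the destination plus 180°.
Back-azimuth from P₂ (-55.60°, -18.63°) to P₁ (8.50°, -16.40°), with Δλ' = λ₁ − λ₂ = 2.23°: atan2( sin Δλ' cos φ₁ , cos φ₂ sin φ₁ − sin φ₂ cos φ₁ cos Δλ' ) = 2.45°.
Final bearing = (2.45° + 180°) mod 360° = 182.45°.

final bearing 182.45°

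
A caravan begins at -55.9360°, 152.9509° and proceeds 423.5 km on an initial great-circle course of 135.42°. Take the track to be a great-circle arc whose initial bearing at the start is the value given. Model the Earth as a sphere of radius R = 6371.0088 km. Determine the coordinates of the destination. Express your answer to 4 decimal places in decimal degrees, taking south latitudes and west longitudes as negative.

Central angle δ = d/R = 0.066473 rad.
Converting: φ₁ = -0.976267 rad, θ = 2.363525 rad.
Applying the spherical law of cosines for sides, sin φ₂ = sin φ₁ cos δ + cos φ₁ sin δ cos θ = -0.853083, so φ₂ = -58.5486°.
Then Δλ = atan2(0.026115, 0.291087) = 0.089475 rad, from sin θ sin δ cos φ₁ over cos δ − sin φ₁ sin φ₂.
λ₂ = 152.9509° + 5.1265° = 158.0774°.

latitude -58.5486°, longitude 158.0774°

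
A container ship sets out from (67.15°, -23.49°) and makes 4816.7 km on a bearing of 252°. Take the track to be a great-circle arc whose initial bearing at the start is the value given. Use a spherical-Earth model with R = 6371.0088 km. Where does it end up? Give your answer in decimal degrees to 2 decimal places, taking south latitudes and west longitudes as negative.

latitude 36.03°, longitude -77.27°

Central angle δ = d/R = 0.756034 rad.
Start latitude φ₁ = 1.171989 rad; initial bearing θ = 4.398230 rad.
Applying the spherical law of cosines for sides, sin φ₂ = sin φ₁ cos δ + cos φ₁ sin δ cos θ = 0.588144, so φ₂ = 36.03°.
Then Δλ = atan2(-0.253365, 0.185574) = -0.938631 rad, from sin θ sin δ cos φ₁ over cos δ − sin φ₁ sin φ₂.
λ₂ = λ₁ + Δλ = -77.27°.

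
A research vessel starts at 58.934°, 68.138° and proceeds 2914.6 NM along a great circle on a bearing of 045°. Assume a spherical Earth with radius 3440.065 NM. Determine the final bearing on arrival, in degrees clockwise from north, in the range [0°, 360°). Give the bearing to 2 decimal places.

final bearing 137.66°

Central angle δ = d/R = 0.847251 rad.
Converting: φ₁ = 1.028592 rad, θ = 0.785398 rad.
sin φ₂ = sin φ₁ cos δ + cos φ₁ sin δ cos θ = (0.856573)(0.662046) + (0.516025)(0.749464)(0.707107) = 0.840559
φ₂ = asin(0.840559) = 0.998314 rad = 57.199°.
For the longitude increment, Δλ = atan2( sin θ sin δ cos φ₁, cos δ − sin φ₁ sin φ₂ ) = atan2(0.273468, -0.057955) = 101.965°.
λ₂ = λ₁ + Δλ = 170.103°.
The forward bearing on arrival equals the back-azimuth from the destination plus 180°.
Back-azimuth from P₂ (57.20°, 170.10°) to P₁ (58.93°, 68.14°), with Δλ' = λ₁ − λ₂ = -101.97°: atan2( sin Δλ' cos φ₁ , cos φ₂ sin φ₁ − sin φ₂ cos φ₁ cos Δλ' ) = 317.66°.
Final bearing = (317.66° + 180°) mod 360° = 137.66°.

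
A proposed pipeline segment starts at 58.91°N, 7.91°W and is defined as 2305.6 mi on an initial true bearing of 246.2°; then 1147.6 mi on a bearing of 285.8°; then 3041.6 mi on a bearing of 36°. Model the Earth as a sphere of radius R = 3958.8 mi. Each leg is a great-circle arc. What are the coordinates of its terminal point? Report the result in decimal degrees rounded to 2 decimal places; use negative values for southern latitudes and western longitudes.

latitude 63.08°, longitude -3.40°

Apply the spherical direct solution leg by leg, carrying full precision between legs.
Leg 1: from (58.91°, -7.91°), δ = 2305.6/3958.8 = 0.582399 rad, θ = 246.2° → φ = 36.91°, λ = -46.92°.
Leg 2: from (36.91°, -46.92°), δ = 1147.6/3958.8 = 0.289886 rad, θ = 285.8° → φ = 39.62°, λ = -67.84°.
Leg 3: from (39.62°, -67.84°), δ = 3041.6/3958.8 = 0.768314 rad, θ = 36° → φ = 63.08°, λ = -3.40°.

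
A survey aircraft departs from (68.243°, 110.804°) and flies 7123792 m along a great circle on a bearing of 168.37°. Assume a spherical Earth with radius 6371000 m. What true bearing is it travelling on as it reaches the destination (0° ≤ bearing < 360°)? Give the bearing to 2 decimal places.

final bearing 175.70°

Angular distance δ = d/R = 7123792 / 6371000 = 1.118159 rad.
Converting: φ₁ = 1.191065 rad, θ = 2.938611 rad.
sin φ₂ = sin φ₁ cos δ + cos φ₁ sin δ cos θ = (0.928764)(0.437339) + (0.370671)(0.899297)(-0.979470) = 0.079685
φ₂ = asin(0.079685) = 0.079769 rad = 4.570°.
For the longitude increment, Δλ = atan2( sin θ sin δ cos φ₁, cos δ − sin φ₁ sin φ₂ ) = atan2(0.067199, 0.363330) = 10.479°.
λ₂ = λ₁ + Δλ = 121.283°.
The forward bearing on arrival equals the back-azimuth from the destination plus 180°.
Back-azimuth from P₂ (4.57°, 121.28°) to P₁ (68.24°, 110.80°), with Δλ' = λ₁ − λ₂ = -10.48°: atan2( sin Δλ' cos φ₁ , cos φ₂ sin φ₁ − sin φ₂ cos φ₁ cos Δλ' ) = 355.70°.
Final bearing = (355.70° + 180°) mod 360° = 175.70°.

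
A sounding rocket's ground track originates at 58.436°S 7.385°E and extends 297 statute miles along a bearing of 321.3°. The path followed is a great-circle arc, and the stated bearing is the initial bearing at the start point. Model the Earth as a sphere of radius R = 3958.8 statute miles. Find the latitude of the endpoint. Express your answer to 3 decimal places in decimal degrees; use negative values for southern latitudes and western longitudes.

δ = 297/3958.8 = 0.075023 rad (4.2985°).
Converting: φ₁ = -1.019901 rad, θ = 5.607743 rad.
sin φ₂ = sin φ₁ cos δ + cos φ₁ sin δ cos θ = (-0.852056)(0.997187) + (0.523451)(0.074952)(0.780430) = -0.819040
φ₂ = asin(-0.819040) = -0.959736 rad = -54.989°.
For the longitude increment, Δλ = atan2( sin θ sin δ cos φ₁, cos δ − sin φ₁ sin φ₂ ) = atan2(-0.024531, 0.299319) = -4.685°.
λ₂ = 7.385° + -4.685° = 2.700°.

latitude -54.989°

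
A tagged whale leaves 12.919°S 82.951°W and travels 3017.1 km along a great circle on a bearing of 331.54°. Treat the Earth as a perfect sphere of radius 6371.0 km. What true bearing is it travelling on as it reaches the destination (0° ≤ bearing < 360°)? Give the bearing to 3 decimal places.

δ = 3017.1/6371 = 0.473568 rad (27.1334°).
Converting: φ₁ = -0.225479 rad, θ = 5.786465 rad.
sin φ₂ = sin φ₁ cos δ + cos φ₁ sin δ cos θ = (-0.223573)(0.889947) + (0.974687)(0.456064)(0.879150) = 0.191831
φ₂ = asin(0.191831) = 0.193028 rad = 11.060°.
For the longitude increment, Δλ = atan2( sin θ sin δ cos φ₁, cos δ − sin φ₁ sin φ₂ ) = atan2(-0.211834, 0.932835) = -12.794°.
λ₂ = -82.951° + -12.794° = -95.745°.
The forward bearing on arrival equals the back-azimuth from the destination plus 180°.
Back-azimuth from P₂ (11.060°, -95.745°) to P₁ (-12.919°, -82.951°), with Δλ' = λ₁ − λ₂ = 12.794°: atan2( sin Δλ' cos φ₁ , cos φ₂ sin φ₁ − sin φ₂ cos φ₁ cos Δλ' ) = 151.753°.
Final bearing = (151.753° + 180°) mod 360° = 331.753°.

final bearing 331.753°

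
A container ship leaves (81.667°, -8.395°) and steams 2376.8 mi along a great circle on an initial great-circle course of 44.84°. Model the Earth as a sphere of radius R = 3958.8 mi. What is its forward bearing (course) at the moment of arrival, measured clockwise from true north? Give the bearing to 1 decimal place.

Angular distance δ = d/R = 2376.8 / 3958.8 = 0.600384 rad.
Converting: φ₁ = 1.425358 rad, θ = 0.782606 rad.
Applying the spherical law of cosines for sides, sin φ₂ = sin φ₁ cos δ + cos φ₁ sin δ cos θ = 0.874465, so φ₂ = 60.982°.
For the longitude increment, Δλ = atan2( sin θ sin δ cos φ₁, cos δ − sin φ₁ sin φ₂ ) = atan2(0.057734, -0.040114) = 124.792°.
Hence λ₂ = -8.395° + 124.792° = 116.397°.
The forward bearing on arrival equals the back-azimuth from the destination plus 180°.
Back-azimuth from P₂ (61.0°, 116.4°) to P₁ (81.7°, -8.4°), with Δλ' = λ₁ − λ₂ = -124.8°: atan2( sin Δλ' cos φ₁ , cos φ₂ sin φ₁ − sin φ₂ cos φ₁ cos Δλ' ) = 347.8°.
Final bearing = (347.8° + 180°) mod 360° = 167.8°.

final bearing 167.8°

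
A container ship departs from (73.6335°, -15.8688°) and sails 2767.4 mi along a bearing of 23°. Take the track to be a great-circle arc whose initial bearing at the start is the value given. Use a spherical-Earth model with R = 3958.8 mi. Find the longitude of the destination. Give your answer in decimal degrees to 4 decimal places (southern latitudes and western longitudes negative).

Angular distance δ = d/R = 2767.4 / 3958.8 = 0.699050 rad.
Converting: φ₁ = 1.285147 rad, θ = 0.401426 rad.
Destination latitude: φ₂ = arcsin( sin φ₁ cos δ + cos φ₁ sin δ cos θ ) = arcsin(0.901346) = 64.3355°.
Δλ = atan2( sin θ sin δ cos φ₁ , cos δ − sin φ₁ sin φ₂ ) = atan2(0.070849, -0.099368) = 2.522202 rad = 144.5115°.
λ₂ = λ₁ + Δλ = 128.6427°.

longitude 128.6427°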